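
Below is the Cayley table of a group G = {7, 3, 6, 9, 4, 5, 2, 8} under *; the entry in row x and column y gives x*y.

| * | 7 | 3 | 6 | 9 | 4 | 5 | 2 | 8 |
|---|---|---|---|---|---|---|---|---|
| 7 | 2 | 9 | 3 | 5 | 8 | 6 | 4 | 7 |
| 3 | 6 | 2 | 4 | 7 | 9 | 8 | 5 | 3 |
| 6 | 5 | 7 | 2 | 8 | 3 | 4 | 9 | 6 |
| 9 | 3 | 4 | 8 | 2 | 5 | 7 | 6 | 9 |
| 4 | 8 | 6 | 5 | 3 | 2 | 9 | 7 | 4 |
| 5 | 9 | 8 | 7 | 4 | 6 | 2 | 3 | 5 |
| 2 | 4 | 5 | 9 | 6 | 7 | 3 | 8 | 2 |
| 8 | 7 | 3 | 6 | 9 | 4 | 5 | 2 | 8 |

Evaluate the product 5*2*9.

7

5*2 = 3
3*9 = 7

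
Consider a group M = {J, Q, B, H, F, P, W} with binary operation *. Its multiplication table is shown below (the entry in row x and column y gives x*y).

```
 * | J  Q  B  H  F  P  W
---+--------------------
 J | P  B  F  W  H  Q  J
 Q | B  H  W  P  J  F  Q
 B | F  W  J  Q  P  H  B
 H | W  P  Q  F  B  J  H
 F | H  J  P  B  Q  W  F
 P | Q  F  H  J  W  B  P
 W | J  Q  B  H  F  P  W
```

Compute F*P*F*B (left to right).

P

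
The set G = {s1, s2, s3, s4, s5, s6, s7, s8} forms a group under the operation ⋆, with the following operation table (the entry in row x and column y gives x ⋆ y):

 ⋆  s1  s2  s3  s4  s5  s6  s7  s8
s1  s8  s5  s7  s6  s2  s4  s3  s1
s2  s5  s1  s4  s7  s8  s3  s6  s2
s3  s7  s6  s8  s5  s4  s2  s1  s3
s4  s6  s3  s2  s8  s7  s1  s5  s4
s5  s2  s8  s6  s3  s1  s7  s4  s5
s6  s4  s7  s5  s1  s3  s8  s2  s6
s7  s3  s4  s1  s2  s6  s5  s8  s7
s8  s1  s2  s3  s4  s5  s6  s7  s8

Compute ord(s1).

2

The identity element is s8 (its row matches the header).
s1^1 = s1
s1^2 = s1 ⋆ s1 = s8
The first power of s1 equal to the identity is s1^2, so ord(s1) = 2.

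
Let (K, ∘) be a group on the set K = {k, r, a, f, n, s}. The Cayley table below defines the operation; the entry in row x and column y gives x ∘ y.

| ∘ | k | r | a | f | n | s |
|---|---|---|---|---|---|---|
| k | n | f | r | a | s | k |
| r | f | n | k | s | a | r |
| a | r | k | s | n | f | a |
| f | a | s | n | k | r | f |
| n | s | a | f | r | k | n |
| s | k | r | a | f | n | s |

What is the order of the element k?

The identity element is s (its row matches the header).
k^1 = k
k^2 = k ∘ k = n
k^3 = n ∘ k = s
The first power of k equal to the identity is k^3, so ord(k) = 3.
(Structurally, K here is isomorphic to the cyclic group Z_6.)

3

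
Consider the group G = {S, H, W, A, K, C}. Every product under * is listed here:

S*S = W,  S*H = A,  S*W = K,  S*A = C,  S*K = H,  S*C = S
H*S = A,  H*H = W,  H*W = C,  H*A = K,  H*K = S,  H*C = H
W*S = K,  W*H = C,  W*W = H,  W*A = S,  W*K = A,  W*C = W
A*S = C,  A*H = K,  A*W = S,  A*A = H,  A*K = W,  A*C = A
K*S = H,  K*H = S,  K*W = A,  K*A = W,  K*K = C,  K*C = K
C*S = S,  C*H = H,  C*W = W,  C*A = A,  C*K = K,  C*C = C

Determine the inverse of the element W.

First locate the identity: row C matches the header, so C is the identity.
Scan row W for C: W*H = C. Hence W^(-1) = H.

H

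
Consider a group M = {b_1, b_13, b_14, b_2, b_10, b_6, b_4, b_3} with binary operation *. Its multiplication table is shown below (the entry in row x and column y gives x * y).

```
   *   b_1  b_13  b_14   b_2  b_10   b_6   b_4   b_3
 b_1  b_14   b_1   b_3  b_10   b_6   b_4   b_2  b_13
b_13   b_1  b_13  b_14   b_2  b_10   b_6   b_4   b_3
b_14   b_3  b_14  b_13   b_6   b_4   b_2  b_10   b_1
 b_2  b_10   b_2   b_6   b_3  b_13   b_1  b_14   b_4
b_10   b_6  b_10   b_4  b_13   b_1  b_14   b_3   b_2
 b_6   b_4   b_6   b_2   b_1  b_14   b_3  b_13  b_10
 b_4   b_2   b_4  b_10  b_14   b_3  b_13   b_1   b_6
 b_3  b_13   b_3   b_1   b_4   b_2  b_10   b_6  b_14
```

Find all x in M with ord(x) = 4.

{b_1, b_3}

Identity is b_13. Compute the order of each non-identity element by repeated multiplication:
  b_1: b_1 → b_14 → b_3 → b_13  (order 4)
  b_14: b_14 → b_13  (order 2)
  b_2: b_2 → b_3 → b_4 → b_14 → b_6 → b_1 → b_10 → b_13  (order 8)
  b_10: b_10 → b_1 → b_6 → b_14 → b_4 → b_3 → b_2 → b_13  (order 8)
  b_6: b_6 → b_3 → b_10 → b_14 → b_2 → b_1 → b_4 → b_13  (order 8)
  b_4: b_4 → b_1 → b_2 → b_14 → b_10 → b_3 → b_6 → b_13  (order 8)
  b_3: b_3 → b_14 → b_1 → b_13  (order 4)
Elements of order 4: {b_1, b_3}.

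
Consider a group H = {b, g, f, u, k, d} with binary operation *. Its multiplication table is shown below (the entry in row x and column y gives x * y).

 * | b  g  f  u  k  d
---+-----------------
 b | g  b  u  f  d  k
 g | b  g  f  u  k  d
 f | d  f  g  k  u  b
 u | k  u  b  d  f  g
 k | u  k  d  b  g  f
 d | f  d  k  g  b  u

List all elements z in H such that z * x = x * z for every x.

{g}

An element z is central iff its row equals its column in the table.
For f: f * u = k ≠ b = u * f, so f ∉ Z.
Checking each element this way leaves Z(H) = {g}.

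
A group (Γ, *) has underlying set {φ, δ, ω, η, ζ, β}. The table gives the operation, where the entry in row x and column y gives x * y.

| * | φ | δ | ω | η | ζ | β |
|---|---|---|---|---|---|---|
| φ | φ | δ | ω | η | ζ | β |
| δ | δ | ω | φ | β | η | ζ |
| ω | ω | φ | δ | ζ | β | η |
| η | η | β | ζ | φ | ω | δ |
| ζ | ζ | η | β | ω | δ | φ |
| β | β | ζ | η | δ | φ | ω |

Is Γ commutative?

Yes

Check whether the table is symmetric across its main diagonal.
Every entry (row x, col y) equals the entry (row y, col x), so Γ is abelian.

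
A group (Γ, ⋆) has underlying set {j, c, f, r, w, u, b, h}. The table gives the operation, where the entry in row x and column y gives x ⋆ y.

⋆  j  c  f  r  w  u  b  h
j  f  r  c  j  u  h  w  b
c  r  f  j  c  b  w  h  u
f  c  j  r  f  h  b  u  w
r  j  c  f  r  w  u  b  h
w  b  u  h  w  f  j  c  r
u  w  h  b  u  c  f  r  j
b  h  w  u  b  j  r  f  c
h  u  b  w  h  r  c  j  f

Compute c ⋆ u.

Read row c, column u: c ⋆ u = w.

w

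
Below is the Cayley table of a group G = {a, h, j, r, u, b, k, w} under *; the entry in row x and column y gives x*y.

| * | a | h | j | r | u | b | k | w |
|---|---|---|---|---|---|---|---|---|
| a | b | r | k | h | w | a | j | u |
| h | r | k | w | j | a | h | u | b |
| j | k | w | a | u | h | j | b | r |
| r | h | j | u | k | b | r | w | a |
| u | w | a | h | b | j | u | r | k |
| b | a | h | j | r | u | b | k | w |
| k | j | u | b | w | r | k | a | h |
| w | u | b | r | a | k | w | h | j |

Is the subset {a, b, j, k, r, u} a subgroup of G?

No

k*r = w, which is not in {a, b, j, k, r, u}.
The subset is not closed under *, so it is not a subgroup.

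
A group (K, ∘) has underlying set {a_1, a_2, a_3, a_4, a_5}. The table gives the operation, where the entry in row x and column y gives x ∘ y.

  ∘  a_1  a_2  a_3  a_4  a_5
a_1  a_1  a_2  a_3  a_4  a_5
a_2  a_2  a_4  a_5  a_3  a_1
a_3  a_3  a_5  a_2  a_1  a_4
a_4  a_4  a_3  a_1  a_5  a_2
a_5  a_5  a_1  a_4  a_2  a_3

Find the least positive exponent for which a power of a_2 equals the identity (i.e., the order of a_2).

The identity element is a_1 (its row matches the header).
a_2^1 = a_2
a_2^2 = a_2 ∘ a_2 = a_4
a_2^3 = a_4 ∘ a_2 = a_3
a_2^4 = a_3 ∘ a_2 = a_5
a_2^5 = a_5 ∘ a_2 = a_1
The first power of a_2 equal to the identity is a_2^5, so ord(a_2) = 5.

5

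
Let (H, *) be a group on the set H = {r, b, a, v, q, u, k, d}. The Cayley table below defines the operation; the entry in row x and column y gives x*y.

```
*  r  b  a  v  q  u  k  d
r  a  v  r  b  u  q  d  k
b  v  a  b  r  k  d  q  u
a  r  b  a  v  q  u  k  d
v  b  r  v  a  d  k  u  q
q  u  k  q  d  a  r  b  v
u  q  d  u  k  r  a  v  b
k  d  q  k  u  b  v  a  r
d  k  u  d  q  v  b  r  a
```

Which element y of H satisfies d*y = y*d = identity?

d

First locate the identity: row a matches the header, so a is the identity.
Scan row d for a: d*d = a. Hence d^(-1) = d.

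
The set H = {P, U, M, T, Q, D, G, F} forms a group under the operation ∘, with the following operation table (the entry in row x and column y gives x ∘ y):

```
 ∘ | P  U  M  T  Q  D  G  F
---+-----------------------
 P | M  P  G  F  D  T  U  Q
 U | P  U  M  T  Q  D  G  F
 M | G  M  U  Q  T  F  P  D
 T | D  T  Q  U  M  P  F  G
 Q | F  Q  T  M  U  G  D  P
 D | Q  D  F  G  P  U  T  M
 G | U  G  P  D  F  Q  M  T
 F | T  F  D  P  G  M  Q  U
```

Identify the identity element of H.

The identity e satisfies e ∘ x = x for all x, so its row in the table reproduces the column headers.
Row U reads: P, U, M, T, Q, D, G, F — exactly the header order. So U is the identity.

U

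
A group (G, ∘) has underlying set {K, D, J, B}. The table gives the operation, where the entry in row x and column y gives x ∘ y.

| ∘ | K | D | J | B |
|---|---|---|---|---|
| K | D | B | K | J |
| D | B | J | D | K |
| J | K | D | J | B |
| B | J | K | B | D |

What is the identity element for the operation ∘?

The identity e satisfies e ∘ x = x for all x, so its row in the table reproduces the column headers.
Row J reads: K, D, J, B — exactly the header order. So J is the identity.

J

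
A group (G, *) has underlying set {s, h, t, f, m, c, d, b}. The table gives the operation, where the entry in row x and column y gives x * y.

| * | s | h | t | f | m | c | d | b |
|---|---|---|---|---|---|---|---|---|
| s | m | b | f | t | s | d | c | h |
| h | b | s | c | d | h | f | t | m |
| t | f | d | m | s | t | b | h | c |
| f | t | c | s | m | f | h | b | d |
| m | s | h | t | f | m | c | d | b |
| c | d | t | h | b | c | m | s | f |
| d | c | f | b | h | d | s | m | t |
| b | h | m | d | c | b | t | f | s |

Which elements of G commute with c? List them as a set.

Compare row c with column c entry by entry.
d * c = s = c * d, so d commutes with c.
t * c = b but c * t = h, so t does not.
Collecting the elements that commute with c: C(c) = {c, d, m, s}.

{c, d, m, s}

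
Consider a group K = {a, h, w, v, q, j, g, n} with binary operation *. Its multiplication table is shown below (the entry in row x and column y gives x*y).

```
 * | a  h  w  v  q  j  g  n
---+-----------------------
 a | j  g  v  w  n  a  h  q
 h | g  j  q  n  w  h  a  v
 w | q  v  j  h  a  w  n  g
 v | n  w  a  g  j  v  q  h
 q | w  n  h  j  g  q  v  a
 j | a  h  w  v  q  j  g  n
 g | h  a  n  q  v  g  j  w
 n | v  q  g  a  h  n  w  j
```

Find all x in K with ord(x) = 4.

{q, v}

Identity is j. Compute the order of each non-identity element by repeated multiplication:
  a: a → j  (order 2)
  h: h → j  (order 2)
  w: w → j  (order 2)
  v: v → g → q → j  (order 4)
  q: q → g → v → j  (order 4)
  g: g → j  (order 2)
  n: n → j  (order 2)
Elements of order 4: {q, v}.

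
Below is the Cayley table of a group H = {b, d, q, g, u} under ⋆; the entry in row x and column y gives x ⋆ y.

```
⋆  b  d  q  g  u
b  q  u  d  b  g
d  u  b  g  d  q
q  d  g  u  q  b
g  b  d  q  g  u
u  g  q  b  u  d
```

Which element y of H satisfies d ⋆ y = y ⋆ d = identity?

First locate the identity: row g matches the header, so g is the identity.
Scan row d for g: d ⋆ q = g. Hence d^(-1) = q.

q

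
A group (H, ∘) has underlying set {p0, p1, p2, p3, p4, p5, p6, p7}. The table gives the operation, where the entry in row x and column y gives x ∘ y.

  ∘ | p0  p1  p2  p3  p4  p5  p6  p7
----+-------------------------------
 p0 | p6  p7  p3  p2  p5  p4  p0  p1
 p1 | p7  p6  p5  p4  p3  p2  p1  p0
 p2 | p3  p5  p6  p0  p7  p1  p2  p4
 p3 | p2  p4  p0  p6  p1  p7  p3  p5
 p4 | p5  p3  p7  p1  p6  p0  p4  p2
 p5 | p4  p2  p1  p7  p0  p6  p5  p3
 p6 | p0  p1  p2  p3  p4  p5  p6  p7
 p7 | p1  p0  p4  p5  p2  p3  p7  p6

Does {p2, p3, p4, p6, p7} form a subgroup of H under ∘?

No

p7 ∘ p3 = p5, which is not in {p2, p3, p4, p6, p7}.
The subset is not closed under ∘, so it is not a subgroup.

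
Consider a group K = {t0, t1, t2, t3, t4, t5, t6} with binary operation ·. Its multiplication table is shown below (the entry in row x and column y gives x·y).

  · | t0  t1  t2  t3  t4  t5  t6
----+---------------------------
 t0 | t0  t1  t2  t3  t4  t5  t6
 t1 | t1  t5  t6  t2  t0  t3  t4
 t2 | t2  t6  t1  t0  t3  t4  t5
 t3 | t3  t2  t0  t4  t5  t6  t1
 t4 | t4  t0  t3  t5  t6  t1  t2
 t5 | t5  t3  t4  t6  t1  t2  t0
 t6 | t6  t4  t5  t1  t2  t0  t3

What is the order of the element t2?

The identity element is t0 (its row matches the header).
t2^1 = t2
t2^2 = t2·t2 = t1
t2^3 = t1·t2 = t6
t2^4 = t6·t2 = t5
t2^5 = t5·t2 = t4
t2^6 = t4·t2 = t3
t2^7 = t3·t2 = t0
The first power of t2 equal to the identity is t2^7, so ord(t2) = 7.

7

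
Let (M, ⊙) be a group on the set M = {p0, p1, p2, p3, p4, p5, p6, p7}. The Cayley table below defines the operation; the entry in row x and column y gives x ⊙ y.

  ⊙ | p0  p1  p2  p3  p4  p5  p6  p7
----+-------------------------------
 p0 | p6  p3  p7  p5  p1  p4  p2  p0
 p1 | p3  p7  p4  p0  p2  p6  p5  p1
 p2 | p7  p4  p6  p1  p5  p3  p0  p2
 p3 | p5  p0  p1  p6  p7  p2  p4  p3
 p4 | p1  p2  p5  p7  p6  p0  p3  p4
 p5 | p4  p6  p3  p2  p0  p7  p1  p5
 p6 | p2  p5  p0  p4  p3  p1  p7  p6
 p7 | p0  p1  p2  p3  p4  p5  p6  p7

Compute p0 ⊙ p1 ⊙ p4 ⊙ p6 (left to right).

p6

p0 ⊙ p1 = p3
p3 ⊙ p4 = p7
p7 ⊙ p6 = p6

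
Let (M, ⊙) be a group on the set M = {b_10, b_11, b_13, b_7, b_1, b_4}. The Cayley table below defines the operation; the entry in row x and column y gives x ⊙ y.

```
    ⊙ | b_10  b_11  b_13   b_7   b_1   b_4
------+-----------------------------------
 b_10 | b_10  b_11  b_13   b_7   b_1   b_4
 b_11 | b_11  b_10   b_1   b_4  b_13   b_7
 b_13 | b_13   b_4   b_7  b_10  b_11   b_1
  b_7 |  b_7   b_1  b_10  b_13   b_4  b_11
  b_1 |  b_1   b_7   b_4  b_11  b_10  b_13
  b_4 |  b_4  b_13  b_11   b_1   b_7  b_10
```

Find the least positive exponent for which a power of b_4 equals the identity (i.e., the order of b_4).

The identity element is b_10 (its row matches the header).
b_4^1 = b_4
b_4^2 = b_4 ⊙ b_4 = b_10
The first power of b_4 equal to the identity is b_4^2, so ord(b_4) = 2.

2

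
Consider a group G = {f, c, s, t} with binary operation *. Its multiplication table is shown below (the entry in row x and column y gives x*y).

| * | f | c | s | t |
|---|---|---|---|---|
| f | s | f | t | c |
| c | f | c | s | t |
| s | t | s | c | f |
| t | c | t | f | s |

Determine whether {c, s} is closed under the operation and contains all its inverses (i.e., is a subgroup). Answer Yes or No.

{c, s} contains the identity c.
Checking products: every product of two elements of {c, s} (read from the table) lies in {c, s}, so the set is closed.
In a finite group, a nonempty closed subset is a subgroup. So {c, s} ≤ G.

Yes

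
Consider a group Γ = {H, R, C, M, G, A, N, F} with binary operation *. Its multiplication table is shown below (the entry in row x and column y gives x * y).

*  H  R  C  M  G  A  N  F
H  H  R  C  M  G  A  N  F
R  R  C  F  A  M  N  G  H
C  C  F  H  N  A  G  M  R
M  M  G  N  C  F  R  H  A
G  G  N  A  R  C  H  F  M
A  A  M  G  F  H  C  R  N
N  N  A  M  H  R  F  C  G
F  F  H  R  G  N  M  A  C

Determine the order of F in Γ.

4

The identity element is H (its row matches the header).
F^1 = F
F^2 = F * F = C
F^3 = C * F = R
F^4 = R * F = H
The first power of F equal to the identity is F^4, so ord(F) = 4.
(Structurally, Γ here is isomorphic to the quaternion group Q_8.)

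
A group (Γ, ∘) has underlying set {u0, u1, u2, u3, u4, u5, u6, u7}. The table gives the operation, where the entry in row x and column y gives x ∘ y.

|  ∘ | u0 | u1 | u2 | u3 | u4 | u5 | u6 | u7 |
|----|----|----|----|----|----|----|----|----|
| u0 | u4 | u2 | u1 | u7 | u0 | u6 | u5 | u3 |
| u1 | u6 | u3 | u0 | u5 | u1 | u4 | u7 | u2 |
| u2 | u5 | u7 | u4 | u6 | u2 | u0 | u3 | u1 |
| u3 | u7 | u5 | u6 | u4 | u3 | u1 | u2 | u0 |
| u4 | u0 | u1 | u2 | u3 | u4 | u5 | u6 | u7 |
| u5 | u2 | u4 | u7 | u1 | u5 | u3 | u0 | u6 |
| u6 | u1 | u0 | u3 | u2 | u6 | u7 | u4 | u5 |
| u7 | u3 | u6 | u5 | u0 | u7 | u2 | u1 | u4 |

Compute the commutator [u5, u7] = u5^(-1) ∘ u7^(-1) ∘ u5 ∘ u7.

u3

Identity is u4; from the table u5^(-1) = u1 and u7^(-1) = u7.
u1 ∘ u7 = u2
u2 ∘ u5 = u0
u0 ∘ u7 = u3
(Structurally, Γ here is isomorphic to the dihedral group D_4.)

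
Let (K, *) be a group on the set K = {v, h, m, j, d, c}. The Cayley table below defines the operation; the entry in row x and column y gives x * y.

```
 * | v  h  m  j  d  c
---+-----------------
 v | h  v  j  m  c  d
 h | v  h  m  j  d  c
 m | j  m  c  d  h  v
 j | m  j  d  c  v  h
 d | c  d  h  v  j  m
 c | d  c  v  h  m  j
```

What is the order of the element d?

6

The identity element is h (its row matches the header).
d^1 = d
d^2 = d * d = j
d^3 = j * d = v
d^4 = v * d = c
d^5 = c * d = m
d^6 = m * d = h
The first power of d equal to the identity is d^6, so ord(d) = 6.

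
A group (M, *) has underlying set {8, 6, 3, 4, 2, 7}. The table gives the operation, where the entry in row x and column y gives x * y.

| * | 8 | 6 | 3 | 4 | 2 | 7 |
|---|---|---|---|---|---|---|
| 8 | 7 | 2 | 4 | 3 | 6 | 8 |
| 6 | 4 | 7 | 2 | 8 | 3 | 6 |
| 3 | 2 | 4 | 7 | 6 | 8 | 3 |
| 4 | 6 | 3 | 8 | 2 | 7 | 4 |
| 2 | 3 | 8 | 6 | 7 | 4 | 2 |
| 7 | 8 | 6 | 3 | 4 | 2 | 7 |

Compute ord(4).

3

The identity element is 7 (its row matches the header).
4^1 = 4
4^2 = 4 * 4 = 2
4^3 = 2 * 4 = 7
The first power of 4 equal to the identity is 4^3, so ord(4) = 3.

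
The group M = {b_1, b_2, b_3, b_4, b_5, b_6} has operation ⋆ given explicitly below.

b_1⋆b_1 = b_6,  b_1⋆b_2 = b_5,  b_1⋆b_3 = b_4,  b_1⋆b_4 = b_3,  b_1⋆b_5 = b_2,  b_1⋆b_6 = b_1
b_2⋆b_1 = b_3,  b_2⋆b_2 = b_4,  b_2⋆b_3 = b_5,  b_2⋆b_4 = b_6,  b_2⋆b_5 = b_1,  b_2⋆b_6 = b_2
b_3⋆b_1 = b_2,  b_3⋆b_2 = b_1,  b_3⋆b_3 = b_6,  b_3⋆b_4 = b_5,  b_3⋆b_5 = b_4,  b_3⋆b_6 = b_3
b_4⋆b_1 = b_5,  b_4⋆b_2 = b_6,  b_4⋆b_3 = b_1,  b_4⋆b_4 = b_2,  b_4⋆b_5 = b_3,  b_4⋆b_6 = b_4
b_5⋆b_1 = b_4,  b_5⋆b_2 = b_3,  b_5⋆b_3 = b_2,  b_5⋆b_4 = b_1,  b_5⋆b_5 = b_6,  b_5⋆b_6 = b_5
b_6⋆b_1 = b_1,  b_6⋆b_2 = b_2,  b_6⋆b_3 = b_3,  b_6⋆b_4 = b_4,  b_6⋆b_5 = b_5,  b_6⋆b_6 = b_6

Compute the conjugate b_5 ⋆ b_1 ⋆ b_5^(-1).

b_3

The identity is b_6. In row b_5, the entry b_6 sits in column b_5, so b_5^(-1) = b_5.
b_5 ⋆ b_1 = b_4
b_4 ⋆ b_5 = b_3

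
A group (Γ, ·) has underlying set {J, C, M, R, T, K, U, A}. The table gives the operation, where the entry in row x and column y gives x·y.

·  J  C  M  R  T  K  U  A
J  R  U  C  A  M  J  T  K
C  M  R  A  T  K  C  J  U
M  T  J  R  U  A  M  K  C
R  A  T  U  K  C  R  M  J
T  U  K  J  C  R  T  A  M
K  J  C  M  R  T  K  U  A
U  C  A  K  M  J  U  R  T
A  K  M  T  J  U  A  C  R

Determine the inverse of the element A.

J

First locate the identity: row K matches the header, so K is the identity.
Scan row A for K: A·J = K. Hence A^(-1) = J.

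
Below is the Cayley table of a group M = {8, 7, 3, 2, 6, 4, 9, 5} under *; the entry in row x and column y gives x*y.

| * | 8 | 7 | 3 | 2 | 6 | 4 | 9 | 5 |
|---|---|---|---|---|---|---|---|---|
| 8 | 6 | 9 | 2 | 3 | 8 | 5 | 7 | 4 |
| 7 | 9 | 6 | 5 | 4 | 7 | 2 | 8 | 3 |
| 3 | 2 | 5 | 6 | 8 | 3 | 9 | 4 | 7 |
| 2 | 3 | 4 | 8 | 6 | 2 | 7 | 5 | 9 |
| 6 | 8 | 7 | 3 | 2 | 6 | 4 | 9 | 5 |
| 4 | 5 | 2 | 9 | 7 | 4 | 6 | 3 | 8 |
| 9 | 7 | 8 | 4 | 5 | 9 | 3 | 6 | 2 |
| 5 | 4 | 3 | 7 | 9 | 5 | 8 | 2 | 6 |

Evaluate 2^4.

6

2^1 = 2
2^2 = 2*2 = 6
2^3 = 6*2 = 2
2^4 = 2*2 = 6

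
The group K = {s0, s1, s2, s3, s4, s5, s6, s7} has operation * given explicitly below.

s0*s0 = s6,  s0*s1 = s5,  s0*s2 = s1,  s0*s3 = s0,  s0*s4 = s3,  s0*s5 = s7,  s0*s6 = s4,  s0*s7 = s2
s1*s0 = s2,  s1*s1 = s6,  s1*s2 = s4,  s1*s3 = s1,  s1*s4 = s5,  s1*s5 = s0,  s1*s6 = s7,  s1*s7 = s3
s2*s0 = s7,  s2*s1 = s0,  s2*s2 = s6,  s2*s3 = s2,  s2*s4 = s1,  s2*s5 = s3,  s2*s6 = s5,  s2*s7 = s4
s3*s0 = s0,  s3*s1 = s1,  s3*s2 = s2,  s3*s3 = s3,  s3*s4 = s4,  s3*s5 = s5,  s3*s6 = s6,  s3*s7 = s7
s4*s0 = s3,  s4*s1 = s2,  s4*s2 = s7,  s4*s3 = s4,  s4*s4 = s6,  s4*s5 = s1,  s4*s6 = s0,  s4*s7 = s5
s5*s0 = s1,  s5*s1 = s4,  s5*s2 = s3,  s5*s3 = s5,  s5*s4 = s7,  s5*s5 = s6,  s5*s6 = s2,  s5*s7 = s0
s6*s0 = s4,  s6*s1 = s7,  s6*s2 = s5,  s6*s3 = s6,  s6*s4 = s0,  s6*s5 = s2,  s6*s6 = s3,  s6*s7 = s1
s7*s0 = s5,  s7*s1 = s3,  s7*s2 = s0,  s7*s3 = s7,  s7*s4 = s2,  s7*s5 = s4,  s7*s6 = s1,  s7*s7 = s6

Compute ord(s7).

The identity element is s3 (its row matches the header).
s7^1 = s7
s7^2 = s7*s7 = s6
s7^3 = s6*s7 = s1
s7^4 = s1*s7 = s3
The first power of s7 equal to the identity is s7^4, so ord(s7) = 4.
(Structurally, K here is isomorphic to the quaternion group Q_8.)

4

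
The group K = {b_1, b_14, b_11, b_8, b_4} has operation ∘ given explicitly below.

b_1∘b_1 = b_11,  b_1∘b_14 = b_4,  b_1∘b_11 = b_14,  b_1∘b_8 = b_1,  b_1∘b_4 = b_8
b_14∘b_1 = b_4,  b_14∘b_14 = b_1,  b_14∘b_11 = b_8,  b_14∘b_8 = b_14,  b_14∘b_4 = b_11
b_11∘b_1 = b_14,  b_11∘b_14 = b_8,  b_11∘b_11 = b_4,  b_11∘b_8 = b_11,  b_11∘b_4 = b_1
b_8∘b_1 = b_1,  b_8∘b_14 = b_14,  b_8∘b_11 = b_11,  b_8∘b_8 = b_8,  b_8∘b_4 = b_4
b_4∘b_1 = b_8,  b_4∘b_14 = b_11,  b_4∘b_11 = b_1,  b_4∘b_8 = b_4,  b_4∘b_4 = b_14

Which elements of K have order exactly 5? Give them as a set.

Identity is b_8. Compute the order of each non-identity element by repeated multiplication:
  b_1: b_1 → b_11 → b_14 → b_4 → b_8  (order 5)
  b_14: b_14 → b_1 → b_4 → b_11 → b_8  (order 5)
  b_11: b_11 → b_4 → b_1 → b_14 → b_8  (order 5)
  b_4: b_4 → b_14 → b_11 → b_1 → b_8  (order 5)
Elements of order 5: {b_1, b_11, b_14, b_4}.

{b_1, b_11, b_14, b_4}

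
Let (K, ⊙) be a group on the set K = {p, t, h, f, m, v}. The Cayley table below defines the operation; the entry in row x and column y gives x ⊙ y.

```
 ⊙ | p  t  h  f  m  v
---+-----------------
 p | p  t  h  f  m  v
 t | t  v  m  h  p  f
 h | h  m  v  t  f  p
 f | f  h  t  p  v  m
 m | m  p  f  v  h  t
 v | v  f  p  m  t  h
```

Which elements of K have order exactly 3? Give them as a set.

Identity is p. Compute the order of each non-identity element by repeated multiplication:
  t: t → v → f → h → m → p  (order 6)
  h: h → v → p  (order 3)
  f: f → p  (order 2)
  m: m → h → f → v → t → p  (order 6)
  v: v → h → p  (order 3)
Elements of order 3: {h, v}.

{h, v}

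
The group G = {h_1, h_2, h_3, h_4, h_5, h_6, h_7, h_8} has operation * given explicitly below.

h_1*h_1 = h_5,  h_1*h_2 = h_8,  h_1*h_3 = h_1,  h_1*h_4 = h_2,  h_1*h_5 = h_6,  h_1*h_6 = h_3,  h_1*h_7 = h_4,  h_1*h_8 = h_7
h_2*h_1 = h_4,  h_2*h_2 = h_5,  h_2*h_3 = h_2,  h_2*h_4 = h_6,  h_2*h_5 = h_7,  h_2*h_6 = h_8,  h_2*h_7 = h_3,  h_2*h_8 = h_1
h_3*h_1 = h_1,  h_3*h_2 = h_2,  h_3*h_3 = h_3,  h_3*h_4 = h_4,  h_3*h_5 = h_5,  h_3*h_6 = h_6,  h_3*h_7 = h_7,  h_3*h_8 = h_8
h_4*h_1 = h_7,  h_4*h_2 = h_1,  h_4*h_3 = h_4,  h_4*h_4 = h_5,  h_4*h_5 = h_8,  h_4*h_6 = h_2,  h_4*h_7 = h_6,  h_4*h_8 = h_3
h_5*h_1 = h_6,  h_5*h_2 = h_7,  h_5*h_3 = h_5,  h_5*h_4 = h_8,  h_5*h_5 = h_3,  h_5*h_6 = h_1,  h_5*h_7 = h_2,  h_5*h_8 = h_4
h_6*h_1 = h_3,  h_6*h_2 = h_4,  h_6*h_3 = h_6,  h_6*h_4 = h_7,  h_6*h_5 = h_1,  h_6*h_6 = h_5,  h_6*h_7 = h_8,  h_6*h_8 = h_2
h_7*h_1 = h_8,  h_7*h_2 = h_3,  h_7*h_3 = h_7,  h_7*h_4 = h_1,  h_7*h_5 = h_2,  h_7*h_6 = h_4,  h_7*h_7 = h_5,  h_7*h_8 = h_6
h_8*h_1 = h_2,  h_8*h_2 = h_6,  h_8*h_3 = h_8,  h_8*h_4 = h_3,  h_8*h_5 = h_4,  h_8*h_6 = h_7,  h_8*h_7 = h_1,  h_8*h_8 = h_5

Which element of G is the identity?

h_3

The identity e satisfies e * x = x for all x, so its row in the table reproduces the column headers.
Row h_3 reads: h_1, h_2, h_3, h_4, h_5, h_6, h_7, h_8 — exactly the header order. So h_3 is the identity.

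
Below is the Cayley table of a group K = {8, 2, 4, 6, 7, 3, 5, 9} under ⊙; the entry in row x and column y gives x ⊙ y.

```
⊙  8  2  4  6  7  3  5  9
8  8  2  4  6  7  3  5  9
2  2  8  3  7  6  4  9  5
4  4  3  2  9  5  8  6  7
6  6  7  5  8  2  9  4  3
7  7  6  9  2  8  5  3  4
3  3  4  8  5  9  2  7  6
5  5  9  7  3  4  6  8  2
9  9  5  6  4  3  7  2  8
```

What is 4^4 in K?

8

4^1 = 4
4^2 = 4 ⊙ 4 = 2
4^3 = 2 ⊙ 4 = 3
4^4 = 3 ⊙ 4 = 8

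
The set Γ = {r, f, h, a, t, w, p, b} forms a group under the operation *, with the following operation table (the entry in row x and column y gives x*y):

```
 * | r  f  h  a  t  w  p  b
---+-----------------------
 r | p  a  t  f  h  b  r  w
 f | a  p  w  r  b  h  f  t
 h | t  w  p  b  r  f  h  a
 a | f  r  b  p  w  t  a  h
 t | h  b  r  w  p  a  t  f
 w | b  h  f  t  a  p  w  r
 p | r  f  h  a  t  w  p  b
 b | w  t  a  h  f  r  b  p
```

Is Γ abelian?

Check whether the table is symmetric across its main diagonal.
Every entry (row x, col y) equals the entry (row y, col x), so Γ is abelian.

Yes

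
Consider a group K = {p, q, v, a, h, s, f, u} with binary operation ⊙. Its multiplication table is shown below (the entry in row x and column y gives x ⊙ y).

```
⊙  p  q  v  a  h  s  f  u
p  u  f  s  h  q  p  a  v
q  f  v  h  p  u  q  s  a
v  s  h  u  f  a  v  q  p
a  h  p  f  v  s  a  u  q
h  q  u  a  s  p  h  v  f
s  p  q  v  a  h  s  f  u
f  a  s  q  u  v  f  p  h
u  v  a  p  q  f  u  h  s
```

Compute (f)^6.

f^1 = f
f^2 = f ⊙ f = p
f^3 = p ⊙ f = a
f^4 = a ⊙ f = u
f^5 = u ⊙ f = h
f^6 = h ⊙ f = v

v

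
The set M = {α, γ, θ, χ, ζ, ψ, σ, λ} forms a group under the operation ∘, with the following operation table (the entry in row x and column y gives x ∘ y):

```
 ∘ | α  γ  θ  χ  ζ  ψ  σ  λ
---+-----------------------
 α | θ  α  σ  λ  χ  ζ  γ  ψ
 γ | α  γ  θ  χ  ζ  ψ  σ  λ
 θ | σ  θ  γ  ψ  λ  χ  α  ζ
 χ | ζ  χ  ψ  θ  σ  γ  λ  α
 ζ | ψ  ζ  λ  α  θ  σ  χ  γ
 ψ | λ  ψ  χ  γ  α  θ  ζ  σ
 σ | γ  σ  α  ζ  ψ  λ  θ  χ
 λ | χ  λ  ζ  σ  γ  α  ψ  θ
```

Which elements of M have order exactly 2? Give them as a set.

Identity is γ. Compute the order of each non-identity element by repeated multiplication:
  α: α → θ → σ → γ  (order 4)
  θ: θ → γ  (order 2)
  χ: χ → θ → ψ → γ  (order 4)
  ζ: ζ → θ → λ → γ  (order 4)
  ψ: ψ → θ → χ → γ  (order 4)
  σ: σ → θ → α → γ  (order 4)
  λ: λ → θ → ζ → γ  (order 4)
Elements of order 2: {θ}.

{θ}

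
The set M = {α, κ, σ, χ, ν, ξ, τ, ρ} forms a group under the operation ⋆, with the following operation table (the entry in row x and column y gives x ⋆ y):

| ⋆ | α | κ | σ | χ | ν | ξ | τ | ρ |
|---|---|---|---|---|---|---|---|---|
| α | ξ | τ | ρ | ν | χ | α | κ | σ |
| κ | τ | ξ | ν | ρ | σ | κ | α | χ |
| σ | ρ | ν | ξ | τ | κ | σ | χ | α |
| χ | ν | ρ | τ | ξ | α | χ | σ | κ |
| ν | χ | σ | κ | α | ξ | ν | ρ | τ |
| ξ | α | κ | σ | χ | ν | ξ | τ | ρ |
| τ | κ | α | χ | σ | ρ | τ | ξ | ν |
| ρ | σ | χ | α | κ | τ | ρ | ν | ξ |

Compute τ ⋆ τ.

ξ

Read row τ, column τ: τ ⋆ τ = ξ.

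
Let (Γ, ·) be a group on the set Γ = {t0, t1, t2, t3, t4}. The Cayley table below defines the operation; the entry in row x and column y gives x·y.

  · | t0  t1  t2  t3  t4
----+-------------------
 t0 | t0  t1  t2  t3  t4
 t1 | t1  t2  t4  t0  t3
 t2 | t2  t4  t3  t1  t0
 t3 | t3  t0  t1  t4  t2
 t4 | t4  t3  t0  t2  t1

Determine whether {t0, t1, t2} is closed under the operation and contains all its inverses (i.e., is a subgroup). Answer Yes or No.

t2·t2 = t3, which is not in {t0, t1, t2}.
The subset is not closed under ·, so it is not a subgroup.
(Structurally, Γ here is isomorphic to the cyclic group Z_5.)

No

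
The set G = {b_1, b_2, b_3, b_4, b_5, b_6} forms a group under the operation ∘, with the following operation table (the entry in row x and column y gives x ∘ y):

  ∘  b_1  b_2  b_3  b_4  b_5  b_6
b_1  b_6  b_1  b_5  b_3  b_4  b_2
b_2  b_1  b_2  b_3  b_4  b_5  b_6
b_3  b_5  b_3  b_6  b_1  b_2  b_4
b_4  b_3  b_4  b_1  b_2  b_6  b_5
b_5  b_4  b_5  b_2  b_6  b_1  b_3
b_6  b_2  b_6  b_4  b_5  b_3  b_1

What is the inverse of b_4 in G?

b_4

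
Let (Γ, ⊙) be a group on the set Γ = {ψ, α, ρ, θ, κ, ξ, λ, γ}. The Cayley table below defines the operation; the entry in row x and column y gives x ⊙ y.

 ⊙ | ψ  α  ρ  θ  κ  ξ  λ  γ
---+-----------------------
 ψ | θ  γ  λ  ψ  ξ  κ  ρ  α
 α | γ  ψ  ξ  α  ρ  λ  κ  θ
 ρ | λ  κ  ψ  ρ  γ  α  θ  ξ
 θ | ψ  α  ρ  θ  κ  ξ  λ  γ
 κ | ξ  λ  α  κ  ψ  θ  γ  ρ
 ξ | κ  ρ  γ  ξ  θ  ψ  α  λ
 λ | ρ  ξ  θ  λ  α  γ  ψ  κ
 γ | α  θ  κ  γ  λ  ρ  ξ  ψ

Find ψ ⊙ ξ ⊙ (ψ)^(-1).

The identity is θ. In row ψ, the entry θ sits in column ψ, so ψ^(-1) = ψ.
ψ ⊙ ξ = κ
κ ⊙ ψ = ξ
(Structurally, Γ here is isomorphic to the quaternion group Q_8.)

ξ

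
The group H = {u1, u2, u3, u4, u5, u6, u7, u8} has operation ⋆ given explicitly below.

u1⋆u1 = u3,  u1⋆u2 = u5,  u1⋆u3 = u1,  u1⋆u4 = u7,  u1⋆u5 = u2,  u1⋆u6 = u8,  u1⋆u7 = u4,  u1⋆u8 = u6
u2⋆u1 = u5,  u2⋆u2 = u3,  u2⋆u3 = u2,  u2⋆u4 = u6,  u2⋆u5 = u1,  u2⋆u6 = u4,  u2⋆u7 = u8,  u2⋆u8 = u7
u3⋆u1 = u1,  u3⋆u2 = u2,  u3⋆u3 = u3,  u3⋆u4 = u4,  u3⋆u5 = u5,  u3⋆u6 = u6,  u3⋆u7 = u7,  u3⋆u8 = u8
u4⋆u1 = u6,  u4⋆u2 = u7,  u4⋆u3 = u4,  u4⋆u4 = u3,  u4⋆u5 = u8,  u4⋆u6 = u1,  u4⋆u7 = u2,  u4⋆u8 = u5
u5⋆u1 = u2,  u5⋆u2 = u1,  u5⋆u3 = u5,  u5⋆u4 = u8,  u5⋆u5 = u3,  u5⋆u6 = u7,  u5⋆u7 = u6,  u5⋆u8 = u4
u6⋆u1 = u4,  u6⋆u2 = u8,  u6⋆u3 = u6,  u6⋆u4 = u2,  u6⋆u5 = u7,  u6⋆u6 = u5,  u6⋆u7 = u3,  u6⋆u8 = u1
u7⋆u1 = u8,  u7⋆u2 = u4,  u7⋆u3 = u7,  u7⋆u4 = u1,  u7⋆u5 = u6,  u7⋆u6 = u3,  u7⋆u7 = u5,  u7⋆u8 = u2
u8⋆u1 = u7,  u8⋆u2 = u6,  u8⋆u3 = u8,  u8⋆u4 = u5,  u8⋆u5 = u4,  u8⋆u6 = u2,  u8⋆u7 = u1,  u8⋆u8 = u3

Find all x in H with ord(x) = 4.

Identity is u3. Compute the order of each non-identity element by repeated multiplication:
  u1: u1 → u3  (order 2)
  u2: u2 → u3  (order 2)
  u4: u4 → u3  (order 2)
  u5: u5 → u3  (order 2)
  u6: u6 → u5 → u7 → u3  (order 4)
  u7: u7 → u5 → u6 → u3  (order 4)
  u8: u8 → u3  (order 2)
Elements of order 4: {u6, u7}.

{u6, u7}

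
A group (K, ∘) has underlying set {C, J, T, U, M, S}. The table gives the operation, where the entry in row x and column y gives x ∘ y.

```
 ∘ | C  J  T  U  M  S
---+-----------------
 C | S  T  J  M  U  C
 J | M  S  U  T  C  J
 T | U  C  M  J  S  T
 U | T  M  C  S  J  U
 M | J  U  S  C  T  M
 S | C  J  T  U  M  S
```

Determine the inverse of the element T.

M

First locate the identity: row S matches the header, so S is the identity.
Scan row T for S: T ∘ M = S. Hence T^(-1) = M.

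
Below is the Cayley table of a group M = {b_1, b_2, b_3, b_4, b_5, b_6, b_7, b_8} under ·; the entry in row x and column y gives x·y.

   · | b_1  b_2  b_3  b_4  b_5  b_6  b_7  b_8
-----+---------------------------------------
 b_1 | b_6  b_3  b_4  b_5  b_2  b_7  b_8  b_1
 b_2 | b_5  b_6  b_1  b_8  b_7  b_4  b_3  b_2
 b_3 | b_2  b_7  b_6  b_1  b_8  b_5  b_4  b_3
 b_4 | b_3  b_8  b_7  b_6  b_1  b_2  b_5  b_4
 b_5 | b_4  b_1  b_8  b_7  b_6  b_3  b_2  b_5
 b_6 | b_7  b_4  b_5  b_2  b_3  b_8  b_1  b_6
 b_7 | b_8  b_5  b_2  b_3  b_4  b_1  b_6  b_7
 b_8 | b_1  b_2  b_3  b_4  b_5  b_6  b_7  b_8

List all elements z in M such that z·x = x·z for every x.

An element z is central iff its row equals its column in the table.
For b_1: b_1·b_3 = b_4 ≠ b_2 = b_3·b_1, so b_1 ∉ Z.
Checking each element this way leaves Z(M) = {b_6, b_8}.

{b_6, b_8}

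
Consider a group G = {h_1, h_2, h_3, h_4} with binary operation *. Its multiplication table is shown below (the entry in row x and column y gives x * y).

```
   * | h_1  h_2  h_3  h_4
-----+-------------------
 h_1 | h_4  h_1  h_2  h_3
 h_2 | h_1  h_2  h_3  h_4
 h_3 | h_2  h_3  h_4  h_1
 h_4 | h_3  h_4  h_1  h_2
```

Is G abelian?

Check whether the table is symmetric across its main diagonal.
Every entry (row x, col y) equals the entry (row y, col x), so G is abelian.

Yes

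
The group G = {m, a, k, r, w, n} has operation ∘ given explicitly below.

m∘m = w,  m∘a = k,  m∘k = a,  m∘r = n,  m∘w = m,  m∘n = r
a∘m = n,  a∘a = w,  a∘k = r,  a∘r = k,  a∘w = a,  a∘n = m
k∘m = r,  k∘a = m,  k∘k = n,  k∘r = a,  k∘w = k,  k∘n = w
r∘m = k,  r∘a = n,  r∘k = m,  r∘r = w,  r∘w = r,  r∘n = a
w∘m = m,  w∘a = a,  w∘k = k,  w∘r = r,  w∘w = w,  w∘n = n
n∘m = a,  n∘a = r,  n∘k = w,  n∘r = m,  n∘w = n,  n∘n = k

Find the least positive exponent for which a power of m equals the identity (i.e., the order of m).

The identity element is w (its row matches the header).
m^1 = m
m^2 = m ∘ m = w
The first power of m equal to the identity is m^2, so ord(m) = 2.

2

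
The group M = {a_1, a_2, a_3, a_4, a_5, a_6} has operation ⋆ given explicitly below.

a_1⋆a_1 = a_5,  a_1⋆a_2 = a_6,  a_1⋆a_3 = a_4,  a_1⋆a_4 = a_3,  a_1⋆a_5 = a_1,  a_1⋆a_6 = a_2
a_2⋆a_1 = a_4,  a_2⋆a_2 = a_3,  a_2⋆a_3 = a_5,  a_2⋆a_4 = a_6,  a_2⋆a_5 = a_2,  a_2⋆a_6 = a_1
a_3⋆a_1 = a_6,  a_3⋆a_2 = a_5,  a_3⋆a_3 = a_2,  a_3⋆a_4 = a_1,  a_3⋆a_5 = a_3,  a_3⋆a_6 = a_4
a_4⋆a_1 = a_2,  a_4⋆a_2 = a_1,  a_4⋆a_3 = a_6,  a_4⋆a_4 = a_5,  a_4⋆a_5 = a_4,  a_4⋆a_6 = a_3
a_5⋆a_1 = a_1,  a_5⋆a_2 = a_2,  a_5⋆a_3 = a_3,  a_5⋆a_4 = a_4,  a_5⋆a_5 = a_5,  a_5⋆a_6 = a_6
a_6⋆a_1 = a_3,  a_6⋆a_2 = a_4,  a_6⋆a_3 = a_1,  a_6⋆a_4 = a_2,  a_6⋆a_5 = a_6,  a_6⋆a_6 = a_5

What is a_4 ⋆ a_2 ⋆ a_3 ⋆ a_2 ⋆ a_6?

a_2

a_4 ⋆ a_2 = a_1
a_1 ⋆ a_3 = a_4
a_4 ⋆ a_2 = a_1
a_1 ⋆ a_6 = a_2
(Structurally, M here is isomorphic to the symmetric group S_3.)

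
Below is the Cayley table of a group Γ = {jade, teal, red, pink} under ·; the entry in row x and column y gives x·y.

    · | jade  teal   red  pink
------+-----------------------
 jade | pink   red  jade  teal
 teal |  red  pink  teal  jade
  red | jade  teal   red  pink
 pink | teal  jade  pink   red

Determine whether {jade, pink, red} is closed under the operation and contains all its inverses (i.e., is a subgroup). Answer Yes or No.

No

pink·jade = teal, which is not in {jade, pink, red}.
The subset is not closed under ·, so it is not a subgroup.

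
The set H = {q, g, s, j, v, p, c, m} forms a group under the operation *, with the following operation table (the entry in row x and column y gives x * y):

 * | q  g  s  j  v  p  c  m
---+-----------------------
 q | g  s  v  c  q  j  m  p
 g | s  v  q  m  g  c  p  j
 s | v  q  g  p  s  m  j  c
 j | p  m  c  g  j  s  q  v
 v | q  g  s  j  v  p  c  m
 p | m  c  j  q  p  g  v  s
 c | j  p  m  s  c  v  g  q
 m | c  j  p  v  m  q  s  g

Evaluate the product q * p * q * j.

q

q * p = j
j * q = p
p * j = q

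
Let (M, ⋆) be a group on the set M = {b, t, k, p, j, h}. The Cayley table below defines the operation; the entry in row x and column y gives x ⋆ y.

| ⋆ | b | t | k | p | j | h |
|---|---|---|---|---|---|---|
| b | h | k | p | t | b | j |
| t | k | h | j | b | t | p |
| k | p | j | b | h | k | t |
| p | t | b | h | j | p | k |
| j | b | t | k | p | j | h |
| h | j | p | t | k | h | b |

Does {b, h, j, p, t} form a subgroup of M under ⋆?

No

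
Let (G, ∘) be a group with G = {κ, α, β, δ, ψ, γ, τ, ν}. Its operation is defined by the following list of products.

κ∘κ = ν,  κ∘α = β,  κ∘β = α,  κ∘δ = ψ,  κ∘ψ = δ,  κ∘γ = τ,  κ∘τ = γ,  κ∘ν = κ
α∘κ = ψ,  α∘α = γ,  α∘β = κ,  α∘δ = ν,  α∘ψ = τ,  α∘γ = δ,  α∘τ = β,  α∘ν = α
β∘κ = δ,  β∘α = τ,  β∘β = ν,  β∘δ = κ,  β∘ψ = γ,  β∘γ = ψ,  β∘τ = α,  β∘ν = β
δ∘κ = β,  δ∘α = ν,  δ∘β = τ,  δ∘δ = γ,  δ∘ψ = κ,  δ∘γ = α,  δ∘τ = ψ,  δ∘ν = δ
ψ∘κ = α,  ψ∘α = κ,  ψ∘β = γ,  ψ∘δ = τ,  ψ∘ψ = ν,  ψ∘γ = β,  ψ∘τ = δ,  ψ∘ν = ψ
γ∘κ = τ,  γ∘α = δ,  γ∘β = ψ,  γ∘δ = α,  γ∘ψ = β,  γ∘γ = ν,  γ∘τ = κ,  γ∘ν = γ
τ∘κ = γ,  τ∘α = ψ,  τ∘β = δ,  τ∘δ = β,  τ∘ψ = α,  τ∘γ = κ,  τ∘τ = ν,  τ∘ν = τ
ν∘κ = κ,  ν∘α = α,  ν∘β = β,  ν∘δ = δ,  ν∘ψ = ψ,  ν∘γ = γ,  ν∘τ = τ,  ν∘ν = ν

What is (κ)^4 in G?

κ^1 = κ
κ^2 = κ ∘ κ = ν
κ^3 = ν ∘ κ = κ
κ^4 = κ ∘ κ = ν
(Structurally, G here is isomorphic to the dihedral group D_4.)

ν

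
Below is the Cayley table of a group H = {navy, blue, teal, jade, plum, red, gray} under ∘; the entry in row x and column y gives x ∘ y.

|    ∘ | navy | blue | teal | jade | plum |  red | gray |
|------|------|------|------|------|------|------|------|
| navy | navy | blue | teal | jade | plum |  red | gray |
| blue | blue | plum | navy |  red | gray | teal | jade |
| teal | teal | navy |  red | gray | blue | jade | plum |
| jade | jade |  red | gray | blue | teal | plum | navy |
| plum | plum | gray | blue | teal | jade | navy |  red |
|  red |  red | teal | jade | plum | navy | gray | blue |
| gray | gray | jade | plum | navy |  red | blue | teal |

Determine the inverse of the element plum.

red

First locate the identity: row navy matches the header, so navy is the identity.
Scan row plum for navy: plum ∘ red = navy. Hence plum^(-1) = red.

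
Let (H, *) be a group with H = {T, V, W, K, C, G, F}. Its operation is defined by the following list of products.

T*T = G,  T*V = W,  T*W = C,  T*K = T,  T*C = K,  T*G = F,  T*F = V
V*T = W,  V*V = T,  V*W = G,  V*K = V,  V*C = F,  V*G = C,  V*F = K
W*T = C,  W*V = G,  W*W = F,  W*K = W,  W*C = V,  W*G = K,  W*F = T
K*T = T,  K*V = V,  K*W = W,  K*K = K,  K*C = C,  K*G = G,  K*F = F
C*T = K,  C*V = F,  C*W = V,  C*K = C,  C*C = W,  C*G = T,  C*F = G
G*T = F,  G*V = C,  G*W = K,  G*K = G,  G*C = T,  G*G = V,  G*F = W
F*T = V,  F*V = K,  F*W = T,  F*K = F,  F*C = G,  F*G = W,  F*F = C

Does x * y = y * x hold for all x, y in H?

Check whether the table is symmetric across its main diagonal.
Every entry (row x, col y) equals the entry (row y, col x), so H is abelian.

Yes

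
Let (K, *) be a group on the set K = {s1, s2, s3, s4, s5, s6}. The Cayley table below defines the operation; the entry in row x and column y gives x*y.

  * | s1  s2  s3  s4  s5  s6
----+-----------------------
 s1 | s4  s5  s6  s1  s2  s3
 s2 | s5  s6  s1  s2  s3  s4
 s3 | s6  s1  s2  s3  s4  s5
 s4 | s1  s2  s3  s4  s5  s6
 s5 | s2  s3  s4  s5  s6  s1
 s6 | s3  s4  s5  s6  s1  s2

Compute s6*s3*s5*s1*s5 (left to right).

s4

s6*s3 = s5
s5*s5 = s6
s6*s1 = s3
s3*s5 = s4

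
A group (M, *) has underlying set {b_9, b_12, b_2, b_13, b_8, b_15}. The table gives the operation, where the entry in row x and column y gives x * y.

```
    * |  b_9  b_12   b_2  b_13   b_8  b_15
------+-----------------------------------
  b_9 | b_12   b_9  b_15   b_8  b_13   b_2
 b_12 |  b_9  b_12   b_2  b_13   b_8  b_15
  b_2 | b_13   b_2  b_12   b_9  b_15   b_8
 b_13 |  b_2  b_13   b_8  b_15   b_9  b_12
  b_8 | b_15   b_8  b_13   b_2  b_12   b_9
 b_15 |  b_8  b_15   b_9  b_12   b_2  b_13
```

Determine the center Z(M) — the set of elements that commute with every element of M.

An element z is central iff its row equals its column in the table.
For b_9: b_9 * b_13 = b_8 ≠ b_2 = b_13 * b_9, so b_9 ∉ Z.
Checking each element this way leaves Z(M) = {b_12}.
(Structurally, M here is isomorphic to the symmetric group S_3.)

{b_12}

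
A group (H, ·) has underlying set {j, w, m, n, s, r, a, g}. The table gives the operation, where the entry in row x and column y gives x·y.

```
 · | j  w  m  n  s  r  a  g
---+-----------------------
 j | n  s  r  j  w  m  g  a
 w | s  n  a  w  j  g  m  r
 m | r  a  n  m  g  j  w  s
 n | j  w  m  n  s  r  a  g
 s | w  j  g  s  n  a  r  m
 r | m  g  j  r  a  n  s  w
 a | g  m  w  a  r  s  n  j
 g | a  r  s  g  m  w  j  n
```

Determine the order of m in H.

The identity element is n (its row matches the header).
m^1 = m
m^2 = m·m = n
The first power of m equal to the identity is m^2, so ord(m) = 2.

2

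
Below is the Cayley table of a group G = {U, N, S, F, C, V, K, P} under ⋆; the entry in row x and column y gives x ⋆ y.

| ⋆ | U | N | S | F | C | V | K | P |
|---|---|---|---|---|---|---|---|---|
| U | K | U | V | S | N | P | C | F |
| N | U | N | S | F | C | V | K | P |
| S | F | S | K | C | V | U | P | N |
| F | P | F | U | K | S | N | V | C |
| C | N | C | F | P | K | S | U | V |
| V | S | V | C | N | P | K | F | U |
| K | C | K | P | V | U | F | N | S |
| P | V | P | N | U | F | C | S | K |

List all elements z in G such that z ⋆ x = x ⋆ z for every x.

An element z is central iff its row equals its column in the table.
For P: P ⋆ U = V ≠ F = U ⋆ P, so P ∉ Z.
Checking each element this way leaves Z(G) = {K, N}.

{K, N}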